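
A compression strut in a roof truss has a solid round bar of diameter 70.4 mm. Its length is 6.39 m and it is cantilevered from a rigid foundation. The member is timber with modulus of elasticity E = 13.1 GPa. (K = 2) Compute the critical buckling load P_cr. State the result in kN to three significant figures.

P_cr ≈ 0.954 kN

I = πd⁴/64 = π×70.4⁴/64 = 1.206×10^6 mm⁴
I = 1.206×10^6 mm⁴ = 1.206×10^-6 m⁴
Effective length L_e = K·L = 2 × 6.39 = 12.78 m
P_cr = π²EI / L_e² = π² × 13.1×10⁹ × 1.206×10^-6 / 12.78² = 954.5 N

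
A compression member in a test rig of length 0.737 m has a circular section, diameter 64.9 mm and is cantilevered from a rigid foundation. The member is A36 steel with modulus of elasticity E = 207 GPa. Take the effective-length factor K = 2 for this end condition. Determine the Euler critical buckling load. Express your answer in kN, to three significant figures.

I = πd⁴/64 = π×64.9⁴/64 = 8.709×10^5 mm⁴
I = 8.709×10^5 mm⁴ = 8.709×10^-7 m⁴
Effective length L_e = K·L = 2 × 0.737 = 1.474 m
P_cr = π²EI / L_e² = π² × 207×10⁹ × 8.709×10^-7 / 1.474² = 8.189×10^5 N

P_cr ≈ 819 kN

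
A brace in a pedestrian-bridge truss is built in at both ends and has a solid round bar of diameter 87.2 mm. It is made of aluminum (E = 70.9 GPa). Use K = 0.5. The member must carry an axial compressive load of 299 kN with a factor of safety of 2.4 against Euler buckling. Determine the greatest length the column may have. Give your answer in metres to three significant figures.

L_max ≈ 3.33 m

I = πd⁴/64 = π×87.2⁴/64 = 2.838×10^6 mm⁴
I = 2.838×10^-6 m⁴
Required critical load P_cr = n·P = 2.4 × 299 = 717.6 kN = 7.176×10^5 N
From P_cr = π²EI/(K·L)²:  L = (1/K)·√(π²EI/P_cr) = (1/0.5)·√(π²×7.09×10^10×2.838×10^-6/7.176×10^5)
L = 3.33 m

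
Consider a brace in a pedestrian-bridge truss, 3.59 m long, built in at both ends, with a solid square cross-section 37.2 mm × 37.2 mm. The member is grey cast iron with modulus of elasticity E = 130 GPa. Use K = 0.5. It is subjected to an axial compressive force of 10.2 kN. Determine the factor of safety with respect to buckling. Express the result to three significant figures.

n ≈ 6.23

I = a⁴/12 = 37.2⁴/12 = 1.596×10^5 mm⁴
I = 1.596×10^5 mm⁴ = 1.596×10^-7 m⁴
Effective length L_e = K·L = 0.5 × 3.59 = 1.795 m
P_cr = π²EI / L_e² = π² × 130×10⁹ × 1.596×10^-7 / 1.795² = 6.355×10^4 N
Factor of safety n = P_cr / P = 63.548 / 10.2 = 6.23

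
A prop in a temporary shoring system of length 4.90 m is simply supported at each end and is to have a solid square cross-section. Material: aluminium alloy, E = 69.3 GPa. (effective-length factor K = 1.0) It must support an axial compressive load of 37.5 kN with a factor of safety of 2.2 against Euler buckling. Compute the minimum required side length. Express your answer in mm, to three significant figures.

a ≈ 76.8 mm

Required P_cr = n·P = 2.2 × 37.5 = 82.50 kN
L_e = K·L = 1 × 4.90 = 4.900 m
Required I = P_cr·L_e²/(π²E) = 8.250×10^4 × 4.900² / (π² × 6.93×10^10) = 2.896×10^-6 m⁴
I_req = 2.896×10^6 mm⁴
Solid square: I = a⁴/12  ⇒  a = (12I)^(1/4) = (12×2.896×10^6)^(1/4) = 76.8 mm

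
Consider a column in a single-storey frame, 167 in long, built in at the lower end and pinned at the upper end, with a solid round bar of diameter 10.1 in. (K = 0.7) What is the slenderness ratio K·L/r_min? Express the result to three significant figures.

I = πd⁴/64 = π×10.1⁴/64 = 510.8 in⁴
A = 80.12 in²;  r_min = √(I/A) = √(510.8/80.12) = 2.525 in
L_e = K·L = 0.7 × 167 = 116.9 in
λ = L_e / r_min = 116.90 / 2.525 = 46.3

λ ≈ 46.3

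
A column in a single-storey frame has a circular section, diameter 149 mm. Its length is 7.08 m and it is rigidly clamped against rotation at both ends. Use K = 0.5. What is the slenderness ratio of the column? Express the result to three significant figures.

For a solid circle r = d/4 = 149/4 = 37.25 mm
L_e = K·L = 0.5 × 7.08 m = 3.540 m = 3540.0 mm
λ = L_e / r_min = 3540.0 / 37.25 = 95.0

λ ≈ 95.0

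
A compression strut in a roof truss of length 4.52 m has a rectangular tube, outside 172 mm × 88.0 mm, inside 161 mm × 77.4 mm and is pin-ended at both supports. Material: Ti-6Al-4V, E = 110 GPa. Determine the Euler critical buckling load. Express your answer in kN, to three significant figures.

Weak-axis I_min = (h_o·b_o³ − h_i·b_i³)/12 with b_o = 88.0, b_i = 77.40 mm (shorter outer/inner sides).
I_min = (172×88.0³ − 161.0×77.40³)/12 = 3.547×10^6 mm⁴
I = 3.547×10^6 mm⁴ = 3.547×10^-6 m⁴
Effective length L_e = K·L = 1 × 4.52 = 4.520 m
P_cr = π²EI / L_e² = π² × 110×10⁹ × 3.547×10^-6 / 4.520² = 1.885×10^5 N

P_cr ≈ 188 kN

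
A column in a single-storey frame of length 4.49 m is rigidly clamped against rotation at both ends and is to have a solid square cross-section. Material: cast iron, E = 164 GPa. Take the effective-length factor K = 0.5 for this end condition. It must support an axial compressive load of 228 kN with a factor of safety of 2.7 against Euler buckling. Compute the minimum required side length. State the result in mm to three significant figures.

Required P_cr = n·P = 2.7 × 228 = 615.6 kN
L_e = K·L = 0.5 × 4.49 = 2.245 m
Required I = P_cr·L_e²/(π²E) = 6.156×10^5 × 2.245² / (π² × 1.64×10^11) = 1.917×10^-6 m⁴
I_req = 1.917×10^6 mm⁴
Solid square: I = a⁴/12  ⇒  a = (12I)^(1/4) = (12×1.917×10^6)^(1/4) = 69.3 mm

a ≈ 69.3 mm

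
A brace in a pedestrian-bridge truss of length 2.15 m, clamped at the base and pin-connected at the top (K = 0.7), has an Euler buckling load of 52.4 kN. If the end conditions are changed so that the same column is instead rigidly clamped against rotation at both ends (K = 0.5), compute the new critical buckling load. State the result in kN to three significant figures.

P_cr ≈ 103 kN

P_cr ∝ 1/K², so P_cr,new = P_cr,old × (K_old/K_new)² = 52.4 × (0.7/0.5)²
= 52.4 × 1.960 = 103 kN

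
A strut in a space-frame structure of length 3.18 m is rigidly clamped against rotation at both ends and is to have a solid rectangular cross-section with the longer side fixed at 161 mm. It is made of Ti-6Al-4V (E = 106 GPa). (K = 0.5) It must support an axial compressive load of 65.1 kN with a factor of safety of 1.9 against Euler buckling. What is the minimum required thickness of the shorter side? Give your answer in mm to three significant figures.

Required P_cr = n·P = 1.9 × 65.1 = 123.7 kN
L_e = K·L = 0.5 × 3.18 = 1.590 m
Required I = P_cr·L_e²/(π²E) = 1.237×10^5 × 1.590² / (π² × 1.06×10^11) = 2.989×10^-7 m⁴
I_req = 2.989×10^5 mm⁴
Rectangle, weak axis: I_min = h·b³/12 with h = 161 mm fixed  ⇒  b = (12I/h)^(1/3) = 28.1 mm

b ≈ 28.1 mm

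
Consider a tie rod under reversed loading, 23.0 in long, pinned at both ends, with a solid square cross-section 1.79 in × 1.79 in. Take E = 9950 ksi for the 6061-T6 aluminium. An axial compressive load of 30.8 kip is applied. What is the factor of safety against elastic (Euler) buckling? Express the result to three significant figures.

n ≈ 5.16

I = a⁴/12 = 1.79⁴/12 = 0.8555 in⁴
Effective length L_e = K·L = 1 × 23.0 = 23.00 in
P_cr = π²EI / L_e² = π² × 9950×10³ × 0.8555 / 23.00² = 1.588×10^5 lb
Factor of safety n = P_cr / P = 158.82 / 30.8 = 5.16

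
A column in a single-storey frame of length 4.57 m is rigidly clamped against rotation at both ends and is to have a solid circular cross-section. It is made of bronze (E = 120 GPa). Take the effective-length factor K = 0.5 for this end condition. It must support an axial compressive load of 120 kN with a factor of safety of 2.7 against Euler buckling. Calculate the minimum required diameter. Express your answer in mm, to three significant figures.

Required P_cr = n·P = 2.7 × 120 = 324.0 kN
L_e = K·L = 0.5 × 4.57 = 2.285 m
Required I = P_cr·L_e²/(π²E) = 3.240×10^5 × 2.285² / (π² × 1.20×10^11) = 1.428×10^-6 m⁴
I_req = 1.428×10^6 mm⁴
Solid circle: I = πd⁴/64  ⇒  d = (64I/π)^(1/4) = (64×1.428×10^6/π)^(1/4) = 73.4 mm

d ≈ 73.4 mm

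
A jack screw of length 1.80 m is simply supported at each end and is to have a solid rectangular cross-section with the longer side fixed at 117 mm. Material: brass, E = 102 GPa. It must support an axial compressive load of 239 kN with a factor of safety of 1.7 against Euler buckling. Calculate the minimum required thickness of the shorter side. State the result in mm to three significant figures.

Required P_cr = n·P = 1.7 × 239 = 406.3 kN
L_e = K·L = 1 × 1.80 = 1.800 m
Required I = P_cr·L_e²/(π²E) = 4.063×10^5 × 1.800² / (π² × 1.02×10^11) = 1.308×10^-6 m⁴
I_req = 1.308×10^6 mm⁴
Rectangle, weak axis: I_min = h·b³/12 with h = 117 mm fixed  ⇒  b = (12I/h)^(1/3) = 51.2 mm

b ≈ 51.2 mm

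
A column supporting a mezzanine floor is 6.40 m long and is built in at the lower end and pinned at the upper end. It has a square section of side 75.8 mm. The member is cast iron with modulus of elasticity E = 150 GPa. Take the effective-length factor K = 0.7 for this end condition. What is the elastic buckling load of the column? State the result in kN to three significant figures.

I = a⁴/12 = 75.8⁴/12 = 2.751×10^6 mm⁴
I = 2.751×10^6 mm⁴ = 2.751×10^-6 m⁴
Effective length L_e = K·L = 0.7 × 6.40 = 4.480 m
P_cr = π²EI / L_e² = π² × 150×10⁹ × 2.751×10^-6 / 4.480² = 2.029×10^5 N

P_cr ≈ 203 kN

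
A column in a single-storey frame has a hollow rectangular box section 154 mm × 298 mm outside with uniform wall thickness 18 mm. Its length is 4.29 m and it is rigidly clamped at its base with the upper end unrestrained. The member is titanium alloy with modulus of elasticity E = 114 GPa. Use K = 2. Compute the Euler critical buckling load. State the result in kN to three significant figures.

P_cr ≈ 838 kN

Inner dimensions: h_i = 298 − 2×18 = 262.0 mm, b_i = 154 − 2×18 = 118.0 mm
Weak-axis I_min = (h_o·b_o³ − h_i·b_i³)/12 with b_o = 154, b_i = 118.0 mm (shorter outer/inner sides).
I_min = (298×154³ − 262.0×118.0³)/12 = 5.483×10^7 mm⁴
I = 5.483×10^7 mm⁴ = 5.483×10^-5 m⁴
Effective length L_e = K·L = 2 × 4.29 = 8.580 m
P_cr = π²EI / L_e² = π² × 114×10⁹ × 5.483×10^-5 / 8.580² = 8.379×10^5 N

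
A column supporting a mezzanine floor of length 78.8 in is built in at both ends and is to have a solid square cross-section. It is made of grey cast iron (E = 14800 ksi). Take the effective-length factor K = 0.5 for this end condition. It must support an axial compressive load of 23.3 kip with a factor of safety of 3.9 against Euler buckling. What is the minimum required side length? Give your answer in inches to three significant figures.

Required P_cr = n·P = 3.9 × 23.3 = 90.87 kip
L_e = K·L = 0.5 × 78.8 = 39.40 in
Required I = P_cr·L_e²/(π²E) = 9.087×10^4 × 39.40² / (π² × 1.48×10^7) = 0.9657 in⁴
Solid square: I = a⁴/12  ⇒  a = (12I)^(1/4) = (12×0.9657)^(1/4) = 1.85 in

a ≈ 1.85 in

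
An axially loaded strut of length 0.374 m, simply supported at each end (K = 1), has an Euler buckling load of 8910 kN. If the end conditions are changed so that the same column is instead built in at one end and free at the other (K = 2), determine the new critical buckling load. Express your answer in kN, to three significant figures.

P_cr ∝ 1/K², so P_cr,new = P_cr,old × (K_old/K_new)² = 8910 × (1/2)²
= 8910 × 0.2500 = 2230 kN

P_cr ≈ 2230 kN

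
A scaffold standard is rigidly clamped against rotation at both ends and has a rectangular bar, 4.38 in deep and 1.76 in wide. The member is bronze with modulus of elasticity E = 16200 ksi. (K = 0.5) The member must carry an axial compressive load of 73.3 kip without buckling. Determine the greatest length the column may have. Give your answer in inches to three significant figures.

Buckling occurs about the weak axis: I_min = h·b³/12 with b = 1.76 in (the shorter side).
I_min = 4.38×1.76³/12 = 1.990 in⁴
At the buckling limit P_cr = P = 7.330×10^4 lb
From P_cr = π²EI/(K·L)²:  L = (1/K)·√(π²EI/P_cr) = (1/0.5)·√(π²×1.62×10^7×1.990/7.330×10^4)
L = 132 in

L_max ≈ 132 in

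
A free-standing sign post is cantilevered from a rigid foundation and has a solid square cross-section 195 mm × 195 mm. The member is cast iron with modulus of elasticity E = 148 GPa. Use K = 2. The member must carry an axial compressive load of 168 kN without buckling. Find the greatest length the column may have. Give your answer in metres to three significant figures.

L_max ≈ 16.2 m

I = a⁴/12 = 195⁴/12 = 1.205×10^8 mm⁴
I = 1.205×10^-4 m⁴
At the buckling limit P_cr = P = 1.680×10^5 N
From P_cr = π²EI/(K·L)²:  L = (1/K)·√(π²EI/P_cr) = (1/2)·√(π²×1.48×10^11×1.205×10^-4/1.680×10^5)
L = 16.2 m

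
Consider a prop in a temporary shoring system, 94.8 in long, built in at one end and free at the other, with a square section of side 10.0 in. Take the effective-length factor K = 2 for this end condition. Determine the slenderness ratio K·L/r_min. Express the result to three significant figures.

For a square r = a/√12 = 10.0/√12 = 2.887 in
L_e = K·L = 2 × 94.8 = 189.6 in
λ = L_e / r_min = 189.60 / 2.887 = 65.7

λ ≈ 65.7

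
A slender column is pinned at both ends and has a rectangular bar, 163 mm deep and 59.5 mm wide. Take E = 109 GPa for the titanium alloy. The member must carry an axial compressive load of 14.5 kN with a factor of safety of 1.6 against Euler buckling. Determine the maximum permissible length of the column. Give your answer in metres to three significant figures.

Buckling occurs about the weak axis: I_min = h·b³/12 with b = 59.5 mm (the shorter side).
I_min = 163×59.5³/12 = 2.861×10^6 mm⁴
I = 2.861×10^-6 m⁴
Required critical load P_cr = n·P = 1.6 × 14.5 = 23.20 kN = 2.320×10^4 N
From P_cr = π²EI/(K·L)²:  L = (1/K)·√(π²EI/P_cr) = (1/1)·√(π²×1.09×10^11×2.861×10^-6/2.320×10^4)
L = 11.5 m

L_max ≈ 11.5 m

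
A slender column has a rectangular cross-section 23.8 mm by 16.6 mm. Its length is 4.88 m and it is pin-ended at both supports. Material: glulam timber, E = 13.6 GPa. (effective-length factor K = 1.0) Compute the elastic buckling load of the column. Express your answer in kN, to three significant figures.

Buckling occurs about the weak axis: I_min = h·b³/12 with b = 16.6 mm (the shorter side).
I_min = 23.8×16.6³/12 = 9.072×10^3 mm⁴
I = 9.072×10^3 mm⁴ = 9.072×10^-9 m⁴
Effective length L_e = K·L = 1 × 4.88 = 4.880 m
P_cr = π²EI / L_e² = π² × 13.6×10⁹ × 9.072×10^-9 / 4.880² = 51.14 N

P_cr ≈ 0.0511 kN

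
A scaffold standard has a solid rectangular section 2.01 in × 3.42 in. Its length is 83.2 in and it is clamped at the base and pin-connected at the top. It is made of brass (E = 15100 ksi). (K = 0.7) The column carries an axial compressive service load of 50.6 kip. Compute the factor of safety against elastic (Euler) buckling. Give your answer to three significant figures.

n ≈ 2.01

Buckling occurs about the weak axis: I_min = h·b³/12 with b = 2.01 in (the shorter side).
I_min = 3.42×2.01³/12 = 2.314 in⁴
Effective length L_e = K·L = 0.7 × 83.2 = 58.24 in
P_cr = π²EI / L_e² = π² × 15100×10³ × 2.314 / 58.24² = 1.017×10^5 lb
Factor of safety n = P_cr / P = 101.69 / 50.6 = 2.01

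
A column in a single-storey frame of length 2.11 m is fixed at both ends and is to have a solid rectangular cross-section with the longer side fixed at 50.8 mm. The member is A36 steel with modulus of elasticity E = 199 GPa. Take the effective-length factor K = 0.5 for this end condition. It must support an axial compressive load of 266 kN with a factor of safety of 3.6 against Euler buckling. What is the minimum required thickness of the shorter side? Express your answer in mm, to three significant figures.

Required P_cr = n·P = 3.6 × 266 = 957.6 kN
L_e = K·L = 0.5 × 2.11 = 1.055 m
Required I = P_cr·L_e²/(π²E) = 9.576×10^5 × 1.055² / (π² × 1.99×10^11) = 5.427×10^-7 m⁴
I_req = 5.427×10^5 mm⁴
Rectangle, weak axis: I_min = h·b³/12 with h = 50.8 mm fixed  ⇒  b = (12I/h)^(1/3) = 50.4 mm

b ≈ 50.4 mm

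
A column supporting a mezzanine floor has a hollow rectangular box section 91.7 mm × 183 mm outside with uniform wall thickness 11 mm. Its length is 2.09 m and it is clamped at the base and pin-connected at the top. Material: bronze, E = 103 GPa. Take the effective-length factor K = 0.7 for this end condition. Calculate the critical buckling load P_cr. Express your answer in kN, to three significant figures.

P_cr ≈ 3430 kN

Inner dimensions: h_i = 183 − 2×11 = 161.0 mm, b_i = 91.7 − 2×11 = 69.70 mm
Weak-axis I_min = (h_o·b_o³ − h_i·b_i³)/12 with b_o = 91.7, b_i = 69.70 mm (shorter outer/inner sides).
I_min = (183×91.7³ − 161.0×69.70³)/12 = 7.216×10^6 mm⁴
I = 7.216×10^6 mm⁴ = 7.216×10^-6 m⁴
Effective length L_e = K·L = 0.7 × 2.09 = 1.463 m
P_cr = π²EI / L_e² = π² × 103×10⁹ × 7.216×10^-6 / 1.463² = 3.427×10^6 N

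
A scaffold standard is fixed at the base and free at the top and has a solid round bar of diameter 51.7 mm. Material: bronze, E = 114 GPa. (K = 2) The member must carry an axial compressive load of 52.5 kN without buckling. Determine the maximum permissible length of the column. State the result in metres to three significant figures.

L_max ≈ 1.37 m

I = πd⁴/64 = π×51.7⁴/64 = 3.507×10^5 mm⁴
I = 3.507×10^-7 m⁴
At the buckling limit P_cr = P = 5.250×10^4 N
From P_cr = π²EI/(K·L)²:  L = (1/K)·√(π²EI/P_cr) = (1/2)·√(π²×1.14×10^11×3.507×10^-7/5.250×10^4)
L = 1.37 m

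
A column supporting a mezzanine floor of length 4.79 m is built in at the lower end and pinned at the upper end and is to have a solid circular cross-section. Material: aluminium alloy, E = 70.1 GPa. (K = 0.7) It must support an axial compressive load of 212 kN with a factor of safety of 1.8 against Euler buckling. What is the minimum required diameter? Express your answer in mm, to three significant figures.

Required P_cr = n·P = 1.8 × 212 = 381.6 kN
L_e = K·L = 0.7 × 4.79 = 3.353 m
Required I = P_cr·L_e²/(π²E) = 3.816×10^5 × 3.353² / (π² × 7.01×10^10) = 6.201×10^-6 m⁴
I_req = 6.201×10^6 mm⁴
Solid circle: I = πd⁴/64  ⇒  d = (64I/π)^(1/4) = (64×6.201×10^6/π)^(1/4) = 106 mm

d ≈ 106 mm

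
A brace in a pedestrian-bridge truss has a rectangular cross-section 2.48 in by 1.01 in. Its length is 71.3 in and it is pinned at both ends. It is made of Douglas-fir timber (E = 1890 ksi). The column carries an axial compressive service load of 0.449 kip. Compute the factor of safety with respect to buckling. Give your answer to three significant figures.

Buckling occurs about the weak axis: I_min = h·b³/12 with b = 1.01 in (the shorter side).
I_min = 2.48×1.01³/12 = 0.2129 in⁴
Effective length L_e = K·L = 1 × 71.3 = 71.30 in
P_cr = π²EI / L_e² = π² × 1890×10³ × 0.2129 / 71.30² = 781.3 lb
Factor of safety n = P_cr / P = 0.78130 / 0.449 = 1.74

n ≈ 1.74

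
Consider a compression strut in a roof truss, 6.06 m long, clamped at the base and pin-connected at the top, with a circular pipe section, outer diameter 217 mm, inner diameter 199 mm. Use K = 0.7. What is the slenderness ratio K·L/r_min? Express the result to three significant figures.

d_o = 217 mm, d_i = 199 mm
I = π(d_o⁴ − d_i⁴)/64 = π(217⁴ − 199.0⁴)/64 = 3.186×10^7 mm⁴
A = 5.881×10^3 mm²;  r_min = √(I/A) = √(3.186×10^7/5.881×10^3) = 73.61 mm
L_e = K·L = 0.7 × 6.06 m = 4.242 m = 4242.0 mm
λ = L_e / r_min = 4242.0 / 73.61 = 57.6

λ ≈ 57.6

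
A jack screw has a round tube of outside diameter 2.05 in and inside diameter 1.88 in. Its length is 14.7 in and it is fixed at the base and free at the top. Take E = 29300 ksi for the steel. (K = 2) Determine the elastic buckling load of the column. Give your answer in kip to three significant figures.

P_cr ≈ 84.9 kip

d_o = 2.05 in, d_i = 1.88 in
I = π(d_o⁴ − d_i⁴)/64 = π(2.05⁴ − 1.880⁴)/64 = 0.2537 in⁴
Effective length L_e = K·L = 2 × 14.7 = 29.40 in
P_cr = π²EI / L_e² = π² × 29300×10³ × 0.2537 / 29.40² = 8.489×10^4 lb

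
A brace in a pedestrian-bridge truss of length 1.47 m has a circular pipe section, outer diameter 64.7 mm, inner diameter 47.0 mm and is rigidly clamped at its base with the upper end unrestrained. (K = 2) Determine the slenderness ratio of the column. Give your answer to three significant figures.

λ ≈ 147

d_o = 64.7 mm, d_i = 47.0 mm
I = π(d_o⁴ − d_i⁴)/64 = π(64.7⁴ − 47.00⁴)/64 = 6.206×10^5 mm⁴
A = 1.553×10^3 mm²;  r_min = √(I/A) = √(6.206×10^5/1.553×10^3) = 19.99 mm
L_e = K·L = 2 × 1.47 m = 2.940 m = 2940.0 mm
λ = L_e / r_min = 2940.0 / 19.99 = 147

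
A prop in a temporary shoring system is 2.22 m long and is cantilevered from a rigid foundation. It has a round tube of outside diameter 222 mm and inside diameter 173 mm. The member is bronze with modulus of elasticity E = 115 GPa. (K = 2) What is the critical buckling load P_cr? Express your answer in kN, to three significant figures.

d_o = 222 mm, d_i = 173 mm
I = π(d_o⁴ − d_i⁴)/64 = π(222⁴ − 173.0⁴)/64 = 7.526×10^7 mm⁴
I = 7.526×10^7 mm⁴ = 7.526×10^-5 m⁴
Effective length L_e = K·L = 2 × 2.22 = 4.440 m
P_cr = π²EI / L_e² = π² × 115×10⁹ × 7.526×10^-5 / 4.440² = 4.333×10^6 N

P_cr ≈ 4330 kN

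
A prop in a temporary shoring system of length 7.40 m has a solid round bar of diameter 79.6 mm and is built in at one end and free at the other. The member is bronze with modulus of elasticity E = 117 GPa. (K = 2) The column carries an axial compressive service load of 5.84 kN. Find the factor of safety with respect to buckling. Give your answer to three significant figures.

I = πd⁴/64 = π×79.6⁴/64 = 1.971×10^6 mm⁴
I = 1.971×10^6 mm⁴ = 1.971×10^-6 m⁴
Effective length L_e = K·L = 2 × 7.40 = 14.80 m
P_cr = π²EI / L_e² = π² × 117×10⁹ × 1.971×10^-6 / 14.80² = 1.039×10^4 N
Factor of safety n = P_cr / P = 10.389 / 5.84 = 1.78

n ≈ 1.78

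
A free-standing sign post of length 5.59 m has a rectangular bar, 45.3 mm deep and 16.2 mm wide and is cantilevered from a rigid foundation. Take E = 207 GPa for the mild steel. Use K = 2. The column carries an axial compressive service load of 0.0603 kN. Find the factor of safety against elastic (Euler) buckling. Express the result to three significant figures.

Buckling occurs about the weak axis: I_min = h·b³/12 with b = 16.2 mm (the shorter side).
I_min = 45.3×16.2³/12 = 1.605×10^4 mm⁴
I = 1.605×10^4 mm⁴ = 1.605×10^-8 m⁴
Effective length L_e = K·L = 2 × 5.59 = 11.18 m
P_cr = π²EI / L_e² = π² × 207×10⁹ × 1.605×10^-8 / 11.18² = 262.3 N
Factor of safety n = P_cr / P = 0.26233 / 0.0603 = 4.35

n ≈ 4.35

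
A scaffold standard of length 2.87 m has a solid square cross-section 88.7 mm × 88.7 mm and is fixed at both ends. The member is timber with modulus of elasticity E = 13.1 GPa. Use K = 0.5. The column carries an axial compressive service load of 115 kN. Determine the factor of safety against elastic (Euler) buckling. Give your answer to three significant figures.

I = a⁴/12 = 88.7⁴/12 = 5.158×10^6 mm⁴
I = 5.158×10^6 mm⁴ = 5.158×10^-6 m⁴
Effective length L_e = K·L = 0.5 × 2.87 = 1.435 m
P_cr = π²EI / L_e² = π² × 13.1×10⁹ × 5.158×10^-6 / 1.435² = 3.239×10^5 N
Factor of safety n = P_cr / P = 323.88 / 115 = 2.82

n ≈ 2.82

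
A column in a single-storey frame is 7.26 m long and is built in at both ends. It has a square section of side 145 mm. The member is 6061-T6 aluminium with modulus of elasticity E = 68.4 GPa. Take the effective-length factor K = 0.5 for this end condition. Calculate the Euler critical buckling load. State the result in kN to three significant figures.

P_cr ≈ 1890 kN

I = a⁴/12 = 145⁴/12 = 3.684×10^7 mm⁴
I = 3.684×10^7 mm⁴ = 3.684×10^-5 m⁴
Effective length L_e = K·L = 0.5 × 7.26 = 3.630 m
P_cr = π²EI / L_e² = π² × 68.4×10⁹ × 3.684×10^-5 / 3.630² = 1.887×10^6 N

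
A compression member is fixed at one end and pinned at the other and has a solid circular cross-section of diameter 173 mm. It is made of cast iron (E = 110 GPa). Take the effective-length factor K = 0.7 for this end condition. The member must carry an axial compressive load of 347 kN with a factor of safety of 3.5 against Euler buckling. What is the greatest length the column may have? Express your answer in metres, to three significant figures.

I = πd⁴/64 = π×173⁴/64 = 4.397×10^7 mm⁴
I = 4.397×10^-5 m⁴
Required critical load P_cr = n·P = 3.5 × 347 = 1214 kN = 1.214×10^6 N
From P_cr = π²EI/(K·L)²:  L = (1/K)·√(π²EI/P_cr) = (1/0.7)·√(π²×1.10×10^11×4.397×10^-5/1.214×10^6)
L = 8.96 m

L_max ≈ 8.96 m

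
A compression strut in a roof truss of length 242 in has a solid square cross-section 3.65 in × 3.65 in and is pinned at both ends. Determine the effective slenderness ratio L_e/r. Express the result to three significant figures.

I = a⁴/12 = 3.65⁴/12 = 14.79 in⁴
A = 13.32 in²;  r_min = √(I/A) = √(14.79/13.32) = 1.054 in
L_e = K·L = 1 × 242 = 242.0 in
λ = L_e / r_min = 242.00 / 1.054 = 230

λ ≈ 230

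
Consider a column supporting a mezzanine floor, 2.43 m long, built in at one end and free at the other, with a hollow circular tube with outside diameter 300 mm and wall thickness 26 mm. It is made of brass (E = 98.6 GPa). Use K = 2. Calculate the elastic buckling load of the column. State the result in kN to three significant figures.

Inner diameter d_i = 300 − 2×26 = 248.0 mm
I = π(d_o⁴ − d_i⁴)/64 = π(300⁴ − 248.0⁴)/64 = 2.119×10^8 mm⁴
I = 2.119×10^8 mm⁴ = 2.119×10^-4 m⁴
Effective length L_e = K·L = 2 × 2.43 = 4.860 m
P_cr = π²EI / L_e² = π² × 98.6×10⁹ × 2.119×10^-4 / 4.860² = 8.731×10^6 N

P_cr ≈ 8730 kN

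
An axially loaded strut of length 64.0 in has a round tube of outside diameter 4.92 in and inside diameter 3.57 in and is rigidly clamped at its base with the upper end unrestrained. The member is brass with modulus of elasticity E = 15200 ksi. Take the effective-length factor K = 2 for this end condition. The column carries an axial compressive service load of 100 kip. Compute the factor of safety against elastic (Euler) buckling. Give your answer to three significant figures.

d_o = 4.92 in, d_i = 3.57 in
I = π(d_o⁴ − d_i⁴)/64 = π(4.92⁴ − 3.570⁴)/64 = 20.79 in⁴
Effective length L_e = K·L = 2 × 64.0 = 128.0 in
P_cr = π²EI / L_e² = π² × 15200×10³ × 20.79 / 128.0² = 1.904×10^5 lb
Factor of safety n = P_cr / P = 190.36 / 100 = 1.90

n ≈ 1.90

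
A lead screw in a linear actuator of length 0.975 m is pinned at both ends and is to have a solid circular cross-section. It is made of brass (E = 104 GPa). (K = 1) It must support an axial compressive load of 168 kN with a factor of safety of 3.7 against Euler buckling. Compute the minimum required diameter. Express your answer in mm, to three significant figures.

Required P_cr = n·P = 3.7 × 168 = 621.6 kN
L_e = K·L = 1 × 0.975 = 0.9750 m
Required I = P_cr·L_e²/(π²E) = 6.216×10^5 × 0.9750² / (π² × 1.04×10^11) = 5.757×10^-7 m⁴
I_req = 5.757×10^5 mm⁴
Solid circle: I = πd⁴/64  ⇒  d = (64I/π)^(1/4) = (64×5.757×10^5/π)^(1/4) = 58.5 mm

d ≈ 58.5 mm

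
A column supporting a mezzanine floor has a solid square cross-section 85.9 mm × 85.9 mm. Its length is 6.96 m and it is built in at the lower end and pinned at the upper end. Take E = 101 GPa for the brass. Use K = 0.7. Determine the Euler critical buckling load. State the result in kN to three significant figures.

P_cr ≈ 191 kN

I = a⁴/12 = 85.9⁴/12 = 4.537×10^6 mm⁴
I = 4.537×10^6 mm⁴ = 4.537×10^-6 m⁴
Effective length L_e = K·L = 0.7 × 6.96 = 4.872 m
P_cr = π²EI / L_e² = π² × 101×10⁹ × 4.537×10^-6 / 4.872² = 1.905×10^5 N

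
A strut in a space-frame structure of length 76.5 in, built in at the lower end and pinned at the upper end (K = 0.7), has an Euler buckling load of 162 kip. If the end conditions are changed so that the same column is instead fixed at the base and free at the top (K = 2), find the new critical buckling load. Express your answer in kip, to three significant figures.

P_cr ∝ 1/K², so P_cr,new = P_cr,old × (K_old/K_new)² = 162 × (0.7/2)²
= 162 × 0.1225 = 19.8 kip

P_cr ≈ 19.8 kip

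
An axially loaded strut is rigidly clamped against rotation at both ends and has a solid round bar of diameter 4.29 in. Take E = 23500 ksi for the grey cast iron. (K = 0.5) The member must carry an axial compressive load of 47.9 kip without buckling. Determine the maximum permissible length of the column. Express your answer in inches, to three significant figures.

L_max ≈ 567 in

I = πd⁴/64 = π×4.29⁴/64 = 16.63 in⁴
At the buckling limit P_cr = P = 4.790×10^4 lb
From P_cr = π²EI/(K·L)²:  L = (1/K)·√(π²EI/P_cr) = (1/0.5)·√(π²×2.35×10^7×16.63/4.790×10^4)
L = 567 in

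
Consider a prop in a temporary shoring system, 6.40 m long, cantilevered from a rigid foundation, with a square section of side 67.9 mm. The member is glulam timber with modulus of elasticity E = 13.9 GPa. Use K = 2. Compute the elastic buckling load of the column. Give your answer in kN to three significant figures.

P_cr ≈ 1.48 kN

I = a⁴/12 = 67.9⁴/12 = 1.771×10^6 mm⁴
I = 1.771×10^6 mm⁴ = 1.771×10^-6 m⁴
Effective length L_e = K·L = 2 × 6.40 = 12.80 m
P_cr = π²EI / L_e² = π² × 13.9×10⁹ × 1.771×10^-6 / 12.80² = 1.483×10^3 N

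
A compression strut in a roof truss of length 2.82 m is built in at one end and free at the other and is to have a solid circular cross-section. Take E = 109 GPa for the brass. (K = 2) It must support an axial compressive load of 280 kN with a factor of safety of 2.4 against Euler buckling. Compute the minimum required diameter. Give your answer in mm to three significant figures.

d ≈ 142 mm

Required P_cr = n·P = 2.4 × 280 = 672.0 kN
L_e = K·L = 2 × 2.82 = 5.640 m
Required I = P_cr·L_e²/(π²E) = 6.720×10^5 × 5.640² / (π² × 1.09×10^11) = 1.987×10^-5 m⁴
I_req = 1.987×10^7 mm⁴
Solid circle: I = πd⁴/64  ⇒  d = (64I/π)^(1/4) = (64×1.987×10^7/π)^(1/4) = 142 mm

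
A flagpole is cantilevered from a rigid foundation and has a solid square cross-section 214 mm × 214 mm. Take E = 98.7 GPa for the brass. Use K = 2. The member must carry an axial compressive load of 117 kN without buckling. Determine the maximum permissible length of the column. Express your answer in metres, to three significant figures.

I = a⁴/12 = 214⁴/12 = 1.748×10^8 mm⁴
I = 1.748×10^-4 m⁴
At the buckling limit P_cr = P = 1.170×10^5 N
From P_cr = π²EI/(K·L)²:  L = (1/K)·√(π²EI/P_cr) = (1/2)·√(π²×9.87×10^10×1.748×10^-4/1.170×10^5)
L = 19.1 m

L_max ≈ 19.1 m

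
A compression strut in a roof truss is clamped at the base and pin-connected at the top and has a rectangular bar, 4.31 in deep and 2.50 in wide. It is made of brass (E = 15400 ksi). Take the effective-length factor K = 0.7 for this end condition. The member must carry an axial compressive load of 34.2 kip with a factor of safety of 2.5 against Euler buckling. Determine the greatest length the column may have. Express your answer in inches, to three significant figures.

L_max ≈ 143 in

Buckling occurs about the weak axis: I_min = h·b³/12 with b = 2.50 in (the shorter side).
I_min = 4.31×2.50³/12 = 5.612 in⁴
Required critical load P_cr = n·P = 2.5 × 34.2 = 85.50 kip = 8.550×10^4 lb
From P_cr = π²EI/(K·L)²:  L = (1/K)·√(π²EI/P_cr) = (1/0.7)·√(π²×1.54×10^7×5.612/8.550×10^4)
L = 143 in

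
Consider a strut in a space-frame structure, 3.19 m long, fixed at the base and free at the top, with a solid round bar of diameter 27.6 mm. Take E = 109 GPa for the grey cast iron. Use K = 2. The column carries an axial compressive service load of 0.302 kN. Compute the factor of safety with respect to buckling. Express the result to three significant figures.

I = πd⁴/64 = π×27.6⁴/64 = 2.848×10^4 mm⁴
I = 2.848×10^4 mm⁴ = 2.848×10^-8 m⁴
Effective length L_e = K·L = 2 × 3.19 = 6.380 m
P_cr = π²EI / L_e² = π² × 109×10⁹ × 2.848×10^-8 / 6.380² = 752.8 N
Factor of safety n = P_cr / P = 0.75282 / 0.302 = 2.49

n ≈ 2.49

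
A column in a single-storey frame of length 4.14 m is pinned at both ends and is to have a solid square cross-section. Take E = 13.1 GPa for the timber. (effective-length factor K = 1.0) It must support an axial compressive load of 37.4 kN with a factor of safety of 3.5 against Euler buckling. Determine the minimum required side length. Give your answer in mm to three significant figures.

a ≈ 120 mm

Required P_cr = n·P = 3.5 × 37.4 = 130.9 kN
L_e = K·L = 1 × 4.14 = 4.140 m
Required I = P_cr·L_e²/(π²E) = 1.309×10^5 × 4.140² / (π² × 1.31×10^10) = 1.735×10^-5 m⁴
I_req = 1.735×10^7 mm⁴
Solid square: I = a⁴/12  ⇒  a = (12I)^(1/4) = (12×1.735×10^7)^(1/4) = 120 mm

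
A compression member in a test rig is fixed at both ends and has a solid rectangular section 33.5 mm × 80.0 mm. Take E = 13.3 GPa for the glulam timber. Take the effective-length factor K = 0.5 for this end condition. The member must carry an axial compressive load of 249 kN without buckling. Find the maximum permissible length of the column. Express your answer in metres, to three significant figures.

Buckling occurs about the weak axis: I_min = h·b³/12 with b = 33.5 mm (the shorter side).
I_min = 80.0×33.5³/12 = 2.506×10^5 mm⁴
I = 2.506×10^-7 m⁴
At the buckling limit P_cr = P = 2.490×10^5 N
From P_cr = π²EI/(K·L)²:  L = (1/K)·√(π²EI/P_cr) = (1/0.5)·√(π²×1.33×10^10×2.506×10^-7/2.490×10^5)
L = 0.727 m

L_max ≈ 0.727 m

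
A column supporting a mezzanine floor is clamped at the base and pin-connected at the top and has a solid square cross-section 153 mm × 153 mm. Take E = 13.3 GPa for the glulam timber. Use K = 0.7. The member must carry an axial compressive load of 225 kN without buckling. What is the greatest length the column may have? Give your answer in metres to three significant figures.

L_max ≈ 7.37 m

I = a⁴/12 = 153⁴/12 = 4.567×10^7 mm⁴
I = 4.567×10^-5 m⁴
At the buckling limit P_cr = P = 2.250×10^5 N
From P_cr = π²EI/(K·L)²:  L = (1/K)·√(π²EI/P_cr) = (1/0.7)·√(π²×1.33×10^10×4.567×10^-5/2.250×10^5)
L = 7.37 m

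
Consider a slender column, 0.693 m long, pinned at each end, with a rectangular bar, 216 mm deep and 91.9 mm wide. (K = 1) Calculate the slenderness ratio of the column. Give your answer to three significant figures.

For a rectangle r_min = b/√12 = 91.9/√12 = 26.53 mm
L_e = K·L = 1 × 0.693 m = 0.6930 m = 693.00 mm
λ = L_e / r_min = 693.00 / 26.53 = 26.1

λ ≈ 26.1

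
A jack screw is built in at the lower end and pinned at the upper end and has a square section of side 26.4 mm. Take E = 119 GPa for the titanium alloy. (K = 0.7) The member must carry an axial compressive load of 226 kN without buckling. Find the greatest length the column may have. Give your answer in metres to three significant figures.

L_max ≈ 0.655 m

I = a⁴/12 = 26.4⁴/12 = 4.048×10^4 mm⁴
I = 4.048×10^-8 m⁴
At the buckling limit P_cr = P = 2.260×10^5 N
From P_cr = π²EI/(K·L)²:  L = (1/K)·√(π²EI/P_cr) = (1/0.7)·√(π²×1.19×10^11×4.048×10^-8/2.260×10^5)
L = 0.655 m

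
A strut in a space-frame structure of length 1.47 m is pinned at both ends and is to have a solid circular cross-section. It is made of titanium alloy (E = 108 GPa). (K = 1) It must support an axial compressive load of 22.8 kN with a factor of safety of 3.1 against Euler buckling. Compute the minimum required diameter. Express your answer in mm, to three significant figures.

d ≈ 41.3 mm

Required P_cr = n·P = 3.1 × 22.8 = 70.68 kN
L_e = K·L = 1 × 1.47 = 1.470 m
Required I = P_cr·L_e²/(π²E) = 7.068×10^4 × 1.470² / (π² × 1.08×10^11) = 1.433×10^-7 m⁴
I_req = 1.433×10^5 mm⁴
Solid circle: I = πd⁴/64  ⇒  d = (64I/π)^(1/4) = (64×1.433×10^5/π)^(1/4) = 41.3 mm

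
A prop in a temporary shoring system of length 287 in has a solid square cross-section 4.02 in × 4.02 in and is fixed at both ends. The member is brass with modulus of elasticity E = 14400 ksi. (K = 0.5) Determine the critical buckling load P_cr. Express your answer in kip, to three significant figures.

I = a⁴/12 = 4.02⁴/12 = 21.76 in⁴
Effective length L_e = K·L = 0.5 × 287 = 143.5 in
P_cr = π²EI / L_e² = π² × 14400×10³ × 21.76 / 143.5² = 1.502×10^5 lb

P_cr ≈ 150 kip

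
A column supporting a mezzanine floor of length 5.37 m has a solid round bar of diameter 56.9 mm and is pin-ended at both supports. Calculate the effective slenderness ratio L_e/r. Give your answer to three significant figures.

λ ≈ 378

I = πd⁴/64 = π×56.9⁴/64 = 5.145×10^5 mm⁴
A = 2.543×10^3 mm²;  r_min = √(I/A) = √(5.145×10^5/2.543×10^3) = 14.22 mm
L_e = K·L = 1 × 5.37 m = 5.370 m = 5370.0 mm
λ = L_e / r_min = 5370.0 / 14.22 = 378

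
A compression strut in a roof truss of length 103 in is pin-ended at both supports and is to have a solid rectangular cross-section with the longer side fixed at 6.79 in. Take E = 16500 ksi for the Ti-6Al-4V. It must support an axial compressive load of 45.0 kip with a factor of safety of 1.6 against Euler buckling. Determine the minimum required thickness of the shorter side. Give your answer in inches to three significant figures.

Required P_cr = n·P = 1.6 × 45.0 = 72.00 kip
L_e = K·L = 1 × 103 = 103.0 in
Required I = P_cr·L_e²/(π²E) = 7.200×10^4 × 103.0² / (π² × 1.65×10^7) = 4.691 in⁴
Rectangle, weak axis: I_min = h·b³/12 with h = 6.79 in fixed  ⇒  b = (12I/h)^(1/3) = 2.02 in

b ≈ 2.02 in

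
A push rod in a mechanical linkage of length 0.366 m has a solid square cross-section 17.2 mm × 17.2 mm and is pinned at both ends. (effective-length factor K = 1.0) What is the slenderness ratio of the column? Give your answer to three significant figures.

λ ≈ 73.7

For a square r = a/√12 = 17.2/√12 = 4.965 mm
L_e = K·L = 1 × 0.366 m = 0.3660 m = 366.00 mm
λ = L_e / r_min = 366.00 / 4.965 = 73.7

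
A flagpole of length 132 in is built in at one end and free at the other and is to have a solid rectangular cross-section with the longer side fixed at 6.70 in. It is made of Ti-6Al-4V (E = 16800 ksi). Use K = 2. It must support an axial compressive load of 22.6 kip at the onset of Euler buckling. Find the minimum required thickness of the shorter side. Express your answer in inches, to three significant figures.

b ≈ 2.57 in

L_e = K·L = 2 × 132 = 264.0 in
Required I = P_cr·L_e²/(π²E) = 2.260×10^4 × 264.0² / (π² × 1.68×10^7) = 9.500 in⁴
Rectangle, weak axis: I_min = h·b³/12 with h = 6.70 in fixed  ⇒  b = (12I/h)^(1/3) = 2.57 in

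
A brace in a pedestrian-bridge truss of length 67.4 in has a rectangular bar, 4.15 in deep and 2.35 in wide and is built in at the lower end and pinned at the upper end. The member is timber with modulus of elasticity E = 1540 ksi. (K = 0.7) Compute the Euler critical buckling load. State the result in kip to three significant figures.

P_cr ≈ 30.6 kip

Buckling occurs about the weak axis: I_min = h·b³/12 with b = 2.35 in (the shorter side).
I_min = 4.15×2.35³/12 = 4.488 in⁴
Effective length L_e = K·L = 0.7 × 67.4 = 47.18 in
P_cr = π²EI / L_e² = π² × 1540×10³ × 4.488 / 47.18² = 3.065×10^4 lb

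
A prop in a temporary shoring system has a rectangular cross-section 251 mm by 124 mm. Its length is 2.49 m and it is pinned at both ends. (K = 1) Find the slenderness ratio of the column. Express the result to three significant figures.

λ ≈ 69.6

For a rectangle r_min = b/√12 = 124/√12 = 35.80 mm
L_e = K·L = 1 × 2.49 m = 2.490 m = 2490.0 mm
λ = L_e / r_min = 2490.0 / 35.80 = 69.6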